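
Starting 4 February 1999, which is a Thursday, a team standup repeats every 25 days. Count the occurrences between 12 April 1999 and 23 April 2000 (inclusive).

Occurrences land 25·i days after 4 February 1999 for i = 0, 1, 2, …
12 April 1999 is 67 days after the start; 67 ÷ 25 = 2 remainder 17; since the remainder is 17, round up to i = 3. First occurrence in the window: #4 on 20 April 1999 (3×25 = 75 days in).
23 April 2000 is 444 days after the start; 444 ÷ 25 = 17 remainder 19. Last occurrence in the window: #18 on 4 April 2000.
Occurrences #4 through #18: 15 in total.

15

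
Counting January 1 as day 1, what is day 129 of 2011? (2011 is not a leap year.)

Jan has 31 days (129 − 31 = 98 remain).
Feb has 28 days (98 − 28 = 70 remain).
Mar has 31 days (70 − 31 = 39 remain).
Apr has 30 days (39 − 30 = 9 remain).
9 into May → May 9.

May 9, 2011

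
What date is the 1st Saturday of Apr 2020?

Apr 2020 begins on a Wednesday, so the first Saturday is Apr 4 (3 days later).

Apr 4, 2020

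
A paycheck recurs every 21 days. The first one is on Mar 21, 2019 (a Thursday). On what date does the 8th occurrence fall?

The 8th occurrence is 7 intervals after the first: 7 × 21 = 147 days after Mar 21, 2019.
Mar has 31 days — 10 days to the end of Mar leaves 137.
Apr has 30 days (107 left).
May has 31 days (76 left).
Jun has 30 days (46 left).
Jul has 31 days (15 left).
15 days into Aug → Aug 15, 2019.

Aug 15, 2019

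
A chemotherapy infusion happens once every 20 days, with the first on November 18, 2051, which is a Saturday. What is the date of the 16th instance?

September 13, 2052

The 16th occurrence is 15 intervals after the first: 15 × 20 = 300 days after November 18, 2051.
November has 30 days — 12 days to the end of November leaves 288.
December has 31 days (257 left).
January has 31 days (226 left).
February has 29 days (197 left).
March has 31 days (166 left).
April has 30 days (136 left).
May has 31 days (105 left).
June has 30 days (75 left).
July has 31 days (44 left).
August has 31 days (13 left).
13 days into September → September 13, 2052.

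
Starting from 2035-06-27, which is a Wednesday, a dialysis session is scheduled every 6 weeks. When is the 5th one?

2035-12-12

The 5th occurrence is 4 intervals after the first: 4 × 42 = 168 days after 2035-06-27.
June has 30 days — 3 days to the end of June leaves 165.
July has 31 days (134 left).
August has 31 days (103 left).
September has 30 days (73 left).
October has 31 days (42 left).
November has 30 days (12 left).
12 days into December → 2035-12-12.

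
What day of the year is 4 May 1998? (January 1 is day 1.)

124

Days in months before May: 31 + 28 + 31 + 30 = 120.
Plus 4 days into May → day 124.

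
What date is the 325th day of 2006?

Jan has 31 days (325 − 31 = 294 remain).
Feb has 28 days (294 − 28 = 266 remain).
Mar has 31 days (266 − 31 = 235 remain).
Apr has 30 days (235 − 30 = 205 remain).
May has 31 days (205 − 31 = 174 remain).
Jun has 30 days (174 − 30 = 144 remain).
Jul has 31 days (144 − 31 = 113 remain).
Aug has 31 days (113 − 31 = 82 remain).
Sep has 30 days (82 − 30 = 52 remain).
Oct has 31 days (52 − 31 = 21 remain).
21 into Nov → Nov 21.

Nov 21, 2006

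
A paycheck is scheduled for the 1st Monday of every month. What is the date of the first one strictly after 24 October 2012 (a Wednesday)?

5 November 2012

October 2012 starts on a Monday, so its 1st Monday is 1 October 2012.
That is not after 24 October 2012, so look at November 2012.
November 2012 starts on a Thursday, so its 1st Monday is 5 November 2012 (4 days in).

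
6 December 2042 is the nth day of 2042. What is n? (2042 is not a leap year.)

340

Days in months before December: 31 + 28 + 31 + 30 + 31 + 30 + 31 + 31 + 30 + 31 + 30 = 334.
Plus 6 days into December → day 340.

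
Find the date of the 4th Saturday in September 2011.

September 2011 begins on a Thursday, so the first Saturday is September 3 (2 days later).
The 4th Saturday is 3 weeks later: 3 + 21 = 24.

2011-09-24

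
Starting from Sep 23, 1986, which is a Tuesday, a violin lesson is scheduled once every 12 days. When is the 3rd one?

The 3rd occurrence is 2 intervals after the first: 2 × 12 = 24 days after Sep 23, 1986.
Sep has 30 days — 7 days to the end of Sep leaves 17.
17 days into Oct → Oct 17, 1986.

Oct 17, 1986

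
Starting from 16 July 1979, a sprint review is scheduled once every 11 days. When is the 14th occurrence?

The 14th occurrence is 13 intervals after the first: 13 × 11 = 143 days after 16 July 1979.
July has 31 days — 15 days to the end of July leaves 128.
August has 31 days (97 left).
September has 30 days (67 left).
October has 31 days (36 left).
November has 30 days (6 left).
6 days into December → 6 December 1979.

6 December 1979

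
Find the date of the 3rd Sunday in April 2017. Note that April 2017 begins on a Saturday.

April 16, 2017

April 2017 begins on a Saturday, so the first Sunday is April 2 (1 day later).
The 3rd Sunday is 2 weeks later: 2 + 14 = 16.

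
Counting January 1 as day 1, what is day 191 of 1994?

Jan has 31 days (191 − 31 = 160 remain).
Feb has 28 days (160 − 28 = 132 remain).
Mar has 31 days (132 − 31 = 101 remain).
Apr has 30 days (101 − 30 = 71 remain).
May has 31 days (71 − 31 = 40 remain).
Jun has 30 days (40 − 30 = 10 remain).
10 into Jul → Jul 10.

Jul 10, 1994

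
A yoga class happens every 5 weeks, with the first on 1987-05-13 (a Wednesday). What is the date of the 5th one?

1987-09-30

The 5th occurrence is 4 intervals after the first: 4 × 35 = 140 days after 1987-05-13.
May has 31 days — 18 days to the end of May leaves 122.
June has 30 days (92 left).
July has 31 days (61 left).
August has 31 days (30 left).
30 days into September → 1987-09-30.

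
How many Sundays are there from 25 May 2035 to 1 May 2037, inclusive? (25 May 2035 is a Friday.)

101

25 May 2035 is a Friday; the first Sunday on or after it is 27 May 2035 (2 days later).
From 27 May 2035 to 1 May 2037: 218 + 366 + 121 = 705 days (rest of 2035, 2036, to 1 May 2037 in 2037).
705 ÷ 7 = 100 full weeks with remainder 5, so 100 more Sundays after the first → 101.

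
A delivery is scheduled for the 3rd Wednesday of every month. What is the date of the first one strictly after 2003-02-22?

February 2003 starts on a Saturday; its first Wednesday is the 5th, so the 3rd Wednesday is the 19th — 2003-02-19.
That is not after 2003-02-22, so look at March 2003.
March 2003 starts on a Saturday; its first Wednesday is the 5th, so the 3rd Wednesday is the 19th — 2003-03-19.

2003-03-19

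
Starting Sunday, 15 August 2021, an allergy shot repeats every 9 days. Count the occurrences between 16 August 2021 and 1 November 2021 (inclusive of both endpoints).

8

Occurrences land 9·i days after 15 August 2021 for i = 0, 1, 2, …
16 August 2021 is 1 day after the start; 1 ÷ 9 = 0 remainder 1; since the remainder is 1, round up to i = 1. First occurrence in the window: #2 on 24 August 2021 (1×9 = 9 days in).
1 November 2021 is 78 days after the start; 78 ÷ 9 = 8 remainder 6. Last occurrence in the window: #9 on 26 October 2021.
Occurrences #2 through #9: 8 in total.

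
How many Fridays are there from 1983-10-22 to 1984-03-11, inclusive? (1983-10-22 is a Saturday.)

1983-10-22 is a Saturday; the first Friday on or after it is 1983-10-28 (6 days later).
From 1983-10-28 to 1984-03-11: 3 + 30 + 31 + 31 + 29 + 11 = 135 days (rest of October, November, December, January, February, March).
135 ÷ 7 = 19 full weeks with remainder 2, so 19 more Fridays after the first → 20.

20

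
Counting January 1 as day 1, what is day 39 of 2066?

January has 31 days (39 − 31 = 8 remain).
8 into February → February 8.

2066-02-08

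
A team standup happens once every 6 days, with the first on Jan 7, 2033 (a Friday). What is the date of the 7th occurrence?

Feb 12, 2033

The 7th occurrence is 6 intervals after the first: 6 × 6 = 36 days after Jan 7, 2033.
Jan has 31 days — 24 days to the end of Jan leaves 12.
12 days into Feb → Feb 12, 2033.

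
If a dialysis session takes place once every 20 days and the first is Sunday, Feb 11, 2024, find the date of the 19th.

The 19th occurrence is 18 intervals after the first: 18 × 20 = 360 days after Feb 11, 2024.
Feb has 29 days — 18 days to the end of Feb leaves 342.
Mar has 31 days (311 left).
Apr has 30 days (281 left).
May has 31 days (250 left).
Jun has 30 days (220 left).
Jul has 31 days (189 left).
Aug has 31 days (158 left).
Sep has 30 days (128 left).
Oct has 31 days (97 left).
Nov has 30 days (67 left).
Dec has 31 days (36 left).
Jan has 31 days (5 left).
5 days into Feb → Feb 5, 2025.

Feb 5, 2025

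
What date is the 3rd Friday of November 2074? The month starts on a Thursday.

November 2074 begins on a Thursday, so the first Friday is November 2 (1 day later).
The 3rd Friday is 2 weeks later: 2 + 14 = 16.

16 November 2074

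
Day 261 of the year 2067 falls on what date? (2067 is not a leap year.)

2067-09-18

January has 31 days (261 − 31 = 230 remain).
February has 28 days (230 − 28 = 202 remain).
March has 31 days (202 − 31 = 171 remain).
April has 30 days (171 − 30 = 141 remain).
May has 31 days (141 − 31 = 110 remain).
June has 30 days (110 − 30 = 80 remain).
July has 31 days (80 − 31 = 49 remain).
August has 31 days (49 − 31 = 18 remain).
18 into September → September 18.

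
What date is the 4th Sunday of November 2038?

The first Sunday of November 2038 is November 7.
The 4th Sunday is 3 weeks later: 7 + 21 = 28.

28 November 2038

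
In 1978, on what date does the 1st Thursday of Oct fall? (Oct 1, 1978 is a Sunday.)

Oct 5, 1978

Oct 1978 begins on a Sunday, so the first Thursday is Oct 5 (4 days later).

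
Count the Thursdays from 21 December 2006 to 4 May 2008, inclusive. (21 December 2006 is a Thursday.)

21 December 2006 is a Thursday; the first Thursday on or after it is 21 December 2006.
From 21 December 2006 to 4 May 2008: 10 + 365 + 125 = 500 days (rest of 2006, 2007, to 4 May 2008 in 2008).
500 ÷ 7 = 71 full weeks with remainder 3, so 71 more Thursdays after the first → 72.

72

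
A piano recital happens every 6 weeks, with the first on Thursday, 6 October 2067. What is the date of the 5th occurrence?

22 March 2068

The 5th occurrence is 4 intervals after the first: 4 × 42 = 168 days after 6 October 2067.
October has 31 days — 25 days to the end of October leaves 143.
November has 30 days (113 left).
December has 31 days (82 left).
January has 31 days (51 left).
February has 29 days (22 left).
22 days into March → 22 March 2068.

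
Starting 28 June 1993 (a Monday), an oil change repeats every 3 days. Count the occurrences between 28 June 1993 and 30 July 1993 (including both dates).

Occurrences land 3·i days after 28 June 1993 for i = 0, 1, 2, …
The window opens on the start date, so the first occurrence inside is #1 on 28 June 1993.
30 July 1993 is 32 days after the start; 32 ÷ 3 = 10 remainder 2. Last occurrence in the window: #11 on 28 July 1993.
Occurrences #1 through #11: 11 in total.

11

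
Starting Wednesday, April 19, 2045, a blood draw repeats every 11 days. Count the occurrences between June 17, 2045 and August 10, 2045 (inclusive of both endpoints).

Occurrences land 11·i days after April 19, 2045 for i = 0, 1, 2, …
June 17, 2045 is 59 days after the start; 59 ÷ 11 = 5 remainder 4; since the remainder is 4, round up to i = 6. First occurrence in the window: #7 on June 24, 2045 (6×11 = 66 days in).
August 10, 2045 is 113 days after the start; 113 ÷ 11 = 10 remainder 3. Last occurrence in the window: #11 on August 7, 2045.
Occurrences #7 through #11: 5 in total.

5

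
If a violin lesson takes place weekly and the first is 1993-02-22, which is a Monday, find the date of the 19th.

The 19th occurrence is 18 intervals after the first: 18 × 7 = 126 days after 1993-02-22.
February has 28 days — 6 days to the end of February leaves 120.
March has 31 days (89 left).
April has 30 days (59 left).
May has 31 days (28 left).
28 days into June → 1993-06-28.

1993-06-28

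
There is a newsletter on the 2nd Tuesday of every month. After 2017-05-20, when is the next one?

2017-06-13

May 2017 starts on a Monday; its first Tuesday is the 2nd, so the 2nd Tuesday is the 9th — 2017-05-09.
That is not after 2017-05-20, so look at June 2017.
June 2017 starts on a Thursday; its first Tuesday is the 6th, so the 2nd Tuesday is the 13th — 2017-06-13.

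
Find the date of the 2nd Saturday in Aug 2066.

Aug 14, 2066

The first Saturday of Aug 2066 is Aug 7.
The 2nd Saturday is 1 weeks later: 7 + 7 = 14.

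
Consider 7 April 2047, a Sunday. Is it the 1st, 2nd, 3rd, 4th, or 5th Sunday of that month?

Day 7 falls in week ⌈7/7⌉ of the month.
Days 1–7 hold the 1st Sunday, 8–14 the 2nd, 15–21 the 3rd, 22–28 the 4th, 29–31 the 5th.
7 is in the range for the 1st.

1st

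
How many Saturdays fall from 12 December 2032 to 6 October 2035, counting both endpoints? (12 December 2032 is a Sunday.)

12 December 2032 is a Sunday; the first Saturday on or after it is 18 December 2032 (6 days later).
From 18 December 2032 to 6 October 2035: 13 + 365 + 365 + 279 = 1022 days (rest of 2032, 2033, 2034, to 6 October 2035 in 2035).
1022 ÷ 7 = 146 full weeks with remainder 0, so 146 more Saturdays after the first → 147.

147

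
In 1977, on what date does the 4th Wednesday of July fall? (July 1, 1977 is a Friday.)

July 1977 begins on a Friday, so the first Wednesday is July 6 (5 days later).
The 4th Wednesday is 3 weeks later: 6 + 21 = 27.

27 July 1977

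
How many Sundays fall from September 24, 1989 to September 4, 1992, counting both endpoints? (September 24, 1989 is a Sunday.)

September 24, 1989 is a Sunday; the first Sunday on or after it is September 24, 1989.
From September 24, 1989 to September 4, 1992: 98 + 365 + 365 + 248 = 1076 days (rest of 1989, 1990, 1991, to September 4, 1992 in 1992).
1076 ÷ 7 = 153 full weeks with remainder 5, so 153 more Sundays after the first → 154.

154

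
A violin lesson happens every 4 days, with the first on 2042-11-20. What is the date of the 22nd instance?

2043-02-12

The 22nd occurrence is 21 intervals after the first: 21 × 4 = 84 days after 2042-11-20.
November has 30 days — 10 days to the end of November leaves 74.
December has 31 days (43 left).
January has 31 days (12 left).
12 days into February → 2043-02-12.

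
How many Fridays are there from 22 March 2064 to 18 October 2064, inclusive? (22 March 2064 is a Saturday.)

30

22 March 2064 is a Saturday; the first Friday on or after it is 28 March 2064 (6 days later).
From 28 March 2064 to 18 October 2064: 3 + 30 + 31 + 30 + 31 + 31 + 30 + 18 = 204 days (rest of March, April, May, June, July, August, September, October).
204 ÷ 7 = 29 full weeks with remainder 1, so 29 more Fridays after the first → 30.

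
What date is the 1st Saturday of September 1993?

The first Saturday of September 1993 is September 4.

1993-09-04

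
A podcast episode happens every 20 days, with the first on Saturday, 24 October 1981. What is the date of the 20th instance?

8 November 1982

The 20th occurrence is 19 intervals after the first: 19 × 20 = 380 days after 24 October 1981.
October has 31 days — 7 days to the end of October leaves 373.
November has 30 days (343 left).
December has 31 days (312 left).
January has 31 days (281 left).
February has 28 days (253 left).
March has 31 days (222 left).
April has 30 days (192 left).
May has 31 days (161 left).
June has 30 days (131 left).
July has 31 days (100 left).
August has 31 days (69 left).
September has 30 days (39 left).
October has 31 days (8 left).
8 days into November → 8 November 1982.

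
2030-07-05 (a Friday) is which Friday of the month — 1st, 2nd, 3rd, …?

Day 5 falls in week ⌈5/7⌉ of the month.
Days 1–7 hold the 1st Friday, 8–14 the 2nd, 15–21 the 3rd, 22–28 the 4th, 29–31 the 5th.
5 is in the range for the 1st.

1st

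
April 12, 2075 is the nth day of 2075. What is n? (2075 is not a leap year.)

102

Days in months before April: 31 + 28 + 31 = 90.
Plus 12 days into April → day 102.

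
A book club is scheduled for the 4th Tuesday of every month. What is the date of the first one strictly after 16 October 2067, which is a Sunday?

October 2067 starts on a Saturday; its first Tuesday is the 4th, so the 4th Tuesday is the 25th — 25 October 2067.
25 October 2067 is after 16 October 2067, so that is the next one.

25 October 2067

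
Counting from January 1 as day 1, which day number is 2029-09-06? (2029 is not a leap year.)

249

Days in months before September: 31 + 28 + 31 + 30 + 31 + 30 + 31 + 31 = 243.
Plus 6 days into September → day 249.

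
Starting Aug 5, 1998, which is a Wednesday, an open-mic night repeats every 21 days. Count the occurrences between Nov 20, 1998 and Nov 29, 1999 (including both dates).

Occurrences land 21·i days after Aug 5, 1998 for i = 0, 1, 2, …
Nov 20, 1998 is 107 days after the start; 107 ÷ 21 = 5 remainder 2; since the remainder is 2, round up to i = 6. First occurrence in the window: #7 on Dec 9, 1998 (6×21 = 126 days in).
Nov 29, 1999 is 481 days after the start; 481 ÷ 21 = 22 remainder 19. Last occurrence in the window: #23 on Nov 10, 1999.
Occurrences #7 through #23: 17 in total.

17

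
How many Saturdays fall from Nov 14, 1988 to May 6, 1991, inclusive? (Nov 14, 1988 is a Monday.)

129

Nov 14, 1988 is a Monday; the first Saturday on or after it is Nov 19, 1988 (5 days later).
From Nov 19, 1988 to May 6, 1991: 42 + 365 + 365 + 126 = 898 days (rest of 1988, 1989, 1990, to May 6, 1991 in 1991).
898 ÷ 7 = 128 full weeks with remainder 2, so 128 more Saturdays after the first → 129.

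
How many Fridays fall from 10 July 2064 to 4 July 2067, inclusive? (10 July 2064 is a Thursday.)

10 July 2064 is a Thursday; the first Friday on or after it is 11 July 2064 (1 day later).
From 11 July 2064 to 4 July 2067: 173 + 365 + 365 + 185 = 1088 days (rest of 2064, 2065, 2066, to 4 July 2067 in 2067).
1088 ÷ 7 = 155 full weeks with remainder 3, so 155 more Fridays after the first → 156.

156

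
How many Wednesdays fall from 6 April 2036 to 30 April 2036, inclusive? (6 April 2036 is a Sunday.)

4

6 April 2036 is a Sunday; the first Wednesday on or after it is 9 April 2036 (3 days later).
From 9 April 2036 to 30 April 2036 is 30 − 9 = 21 days.
21 ÷ 7 = 3 full weeks with remainder 0, so 3 more Wednesdays after the first → 4.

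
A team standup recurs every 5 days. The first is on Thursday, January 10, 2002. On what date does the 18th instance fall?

The 18th occurrence is 17 intervals after the first: 17 × 5 = 85 days after January 10, 2002.
January has 31 days — 21 days to the end of January leaves 64.
February has 28 days (36 left).
March has 31 days (5 left).
5 days into April → April 5, 2002.

April 5, 2002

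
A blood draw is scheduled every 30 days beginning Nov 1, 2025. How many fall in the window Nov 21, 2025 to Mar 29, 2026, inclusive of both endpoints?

4

Occurrences land 30·i days after Nov 1, 2025 for i = 0, 1, 2, …
Nov 21, 2025 is 20 days after the start; 20 ÷ 30 = 0 remainder 20; since the remainder is 20, round up to i = 1. First occurrence in the window: #2 on Dec 1, 2025 (1×30 = 30 days in).
Mar 29, 2026 is 148 days after the start; 148 ÷ 30 = 4 remainder 28. Last occurrence in the window: #5 on Mar 1, 2026.
Occurrences #2 through #5: 4 in total.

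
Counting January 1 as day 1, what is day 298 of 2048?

Oct 24, 2048

Jan has 31 days (298 − 31 = 267 remain).
Feb has 29 days (267 − 29 = 238 remain).
Mar has 31 days (238 − 31 = 207 remain).
Apr has 30 days (207 − 30 = 177 remain).
May has 31 days (177 − 31 = 146 remain).
Jun has 30 days (146 − 30 = 116 remain).
Jul has 31 days (116 − 31 = 85 remain).
Aug has 31 days (85 − 31 = 54 remain).
Sep has 30 days (54 − 30 = 24 remain).
24 into Oct → Oct 24.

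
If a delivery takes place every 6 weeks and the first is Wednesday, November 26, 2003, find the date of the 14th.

The 14th occurrence is 13 intervals after the first: 13 × 42 = 546 days after November 26, 2003.
November has 30 days — 4 days to the end of November leaves 542.
From end of November to end of 2003 is 31 days (511 left).
2004 has 366 days (145 left).
January has 31 days (114 left).
February has 28 days (86 left).
March has 31 days (55 left).
April has 30 days (25 left).
25 days into May → May 25, 2005.

May 25, 2005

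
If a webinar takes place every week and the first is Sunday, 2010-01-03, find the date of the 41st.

2010-10-10

The 41st occurrence is 40 intervals after the first: 40 × 7 = 280 days after 2010-01-03.
January has 31 days — 28 days to the end of January leaves 252.
February has 28 days (224 left).
March has 31 days (193 left).
April has 30 days (163 left).
May has 31 days (132 left).
June has 30 days (102 left).
July has 31 days (71 left).
August has 31 days (40 left).
September has 30 days (10 left).
10 days into October → 2010-10-10.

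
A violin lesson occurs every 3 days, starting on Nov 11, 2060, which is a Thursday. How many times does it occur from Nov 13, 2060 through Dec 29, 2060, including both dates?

16

Occurrences land 3·i days after Nov 11, 2060 for i = 0, 1, 2, …
Nov 13, 2060 is 2 days after the start; 2 ÷ 3 = 0 remainder 2; since the remainder is 2, round up to i = 1. First occurrence in the window: #2 on Nov 14, 2060 (1×3 = 3 days in).
Dec 29, 2060 is 48 days after the start; 48 ÷ 3 = 16 remainder 0. Last occurrence in the window: #17 on Dec 29, 2060.
Occurrences #2 through #17: 16 in total.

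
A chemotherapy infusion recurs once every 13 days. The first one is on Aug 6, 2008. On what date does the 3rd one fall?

Sep 1, 2008

The 3rd occurrence is 2 intervals after the first: 2 × 13 = 26 days after Aug 6, 2008.
Aug has 31 days — 25 days to the end of Aug leaves 1.
1 day into Sep → Sep 1, 2008.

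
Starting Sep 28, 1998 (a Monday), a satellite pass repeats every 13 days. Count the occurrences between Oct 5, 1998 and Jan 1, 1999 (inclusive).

Occurrences land 13·i days after Sep 28, 1998 for i = 0, 1, 2, …
Oct 5, 1998 is 7 days after the start; 7 ÷ 13 = 0 remainder 7; since the remainder is 7, round up to i = 1. First occurrence in the window: #2 on Oct 11, 1998 (1×13 = 13 days in).
Jan 1, 1999 is 95 days after the start; 95 ÷ 13 = 7 remainder 4. Last occurrence in the window: #8 on Dec 28, 1998.
Occurrences #2 through #8: 7 in total.

7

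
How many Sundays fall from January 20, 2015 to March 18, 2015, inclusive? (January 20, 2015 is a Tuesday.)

January 20, 2015 is a Tuesday; the first Sunday on or after it is January 25, 2015 (5 days later).
From January 25, 2015 to March 18, 2015: 6 + 28 + 18 = 52 days (rest of January, February, March).
52 ÷ 7 = 7 full weeks with remainder 3, so 7 more Sundays after the first → 8.

8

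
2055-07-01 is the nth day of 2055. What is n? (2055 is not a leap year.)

182

Days in months before July: 31 + 28 + 31 + 30 + 31 + 30 = 181.
Plus 1 day into July → day 182.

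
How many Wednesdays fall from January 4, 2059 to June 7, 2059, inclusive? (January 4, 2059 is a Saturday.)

22

January 4, 2059 is a Saturday; the first Wednesday on or after it is January 8, 2059 (4 days later).
From January 8, 2059 to June 7, 2059: 23 + 28 + 31 + 30 + 31 + 7 = 150 days (rest of January, February, March, April, May, June).
150 ÷ 7 = 21 full weeks with remainder 3, so 21 more Wednesdays after the first → 22.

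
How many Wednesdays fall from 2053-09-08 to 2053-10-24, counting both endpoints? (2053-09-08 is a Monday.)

7

2053-09-08 is a Monday; the first Wednesday on or after it is 2053-09-10 (2 days later).
From 2053-09-10 to 2053-10-24: 20 + 24 = 44 days (rest of September, October).
44 ÷ 7 = 6 full weeks with remainder 2, so 6 more Wednesdays after the first → 7.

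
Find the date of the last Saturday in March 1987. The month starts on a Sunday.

March 1987 begins on a Sunday, so the first Saturday is March 7 (6 days later).
March 1987 has 31 days. Adding weeks: 7, 14, 21, 28 — the last one ≤ 31 is the 28th.

1987-03-28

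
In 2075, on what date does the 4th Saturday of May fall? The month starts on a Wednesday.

May 2075 begins on a Wednesday, so the first Saturday is May 4 (3 days later).
The 4th Saturday is 3 weeks later: 4 + 21 = 25.

May 25, 2075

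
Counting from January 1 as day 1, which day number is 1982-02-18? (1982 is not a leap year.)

Days in months before February: 31 = 31.
Plus 18 days into February → day 49.

49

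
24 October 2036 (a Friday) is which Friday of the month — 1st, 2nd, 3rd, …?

Day 24 falls in week ⌈24/7⌉ of the month.
Days 1–7 hold the 1st Friday, 8–14 the 2nd, 15–21 the 3rd, 22–28 the 4th, 29–31 the 5th.
24 is in the range for the 4th.

4th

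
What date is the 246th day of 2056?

September 2, 2056

January has 31 days (246 − 31 = 215 remain).
February has 29 days (215 − 29 = 186 remain).
March has 31 days (186 − 31 = 155 remain).
April has 30 days (155 − 30 = 125 remain).
May has 31 days (125 − 31 = 94 remain).
June has 30 days (94 − 30 = 64 remain).
July has 31 days (64 − 31 = 33 remain).
August has 31 days (33 − 31 = 2 remain).
2 into September → September 2.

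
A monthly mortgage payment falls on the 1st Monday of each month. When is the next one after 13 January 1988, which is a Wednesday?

1 February 1988

January 1988 starts on a Friday, so its 1st Monday is 4 January 1988 (3 days in).
That is not after 13 January 1988, so look at February 1988.
February 1988 starts on a Monday, so its 1st Monday is 1 February 1988.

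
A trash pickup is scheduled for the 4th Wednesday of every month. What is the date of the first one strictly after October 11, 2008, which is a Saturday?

October 2008 starts on a Wednesday; its first Wednesday is the 1st, so the 4th Wednesday is the 22nd — October 22, 2008.
October 22, 2008 is after October 11, 2008, so that is the next one.

October 22, 2008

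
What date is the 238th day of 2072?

25 August 2072

January has 31 days (238 − 31 = 207 remain).
February has 29 days (207 − 29 = 178 remain).
March has 31 days (178 − 31 = 147 remain).
April has 30 days (147 − 30 = 117 remain).
May has 31 days (117 − 31 = 86 remain).
June has 30 days (86 − 30 = 56 remain).
July has 31 days (56 − 31 = 25 remain).
25 into August → August 25.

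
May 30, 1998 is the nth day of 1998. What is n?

150

Days in months before May: 31 + 28 + 31 + 30 = 120.
Plus 30 days into May → day 150.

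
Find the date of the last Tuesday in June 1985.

June 1985 begins on a Saturday, so the first Tuesday is June 4 (3 days later).
June 1985 has 30 days. Adding weeks: 4, 11, 18, 25 — the last one ≤ 30 is the 25th.

1985-06-25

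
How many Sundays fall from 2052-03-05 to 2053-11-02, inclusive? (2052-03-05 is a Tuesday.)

2052-03-05 is a Tuesday; the first Sunday on or after it is 2052-03-10 (5 days later).
From 2052-03-10 to 2053-11-02: 296 + 306 = 602 days (rest of 2052, to 2053-11-02 in 2053).
602 ÷ 7 = 86 full weeks with remainder 0, so 86 more Sundays after the first → 87.

87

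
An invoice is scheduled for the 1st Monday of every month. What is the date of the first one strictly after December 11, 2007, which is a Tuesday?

January 7, 2008

December 2007 starts on a Saturday, so its 1st Monday is December 3, 2007 (2 days in).
That is not after December 11, 2007, so look at January 2008.
January 2008 starts on a Tuesday, so its 1st Monday is January 7, 2008 (6 days in).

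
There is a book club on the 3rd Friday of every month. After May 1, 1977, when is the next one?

May 20, 1977

May 1977 starts on a Sunday; its first Friday is the 6th, so the 3rd Friday is the 20th — May 20, 1977.
May 20, 1977 is after May 1, 1977, so that is the next one.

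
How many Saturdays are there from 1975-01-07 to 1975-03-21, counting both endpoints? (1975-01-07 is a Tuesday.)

1975-01-07 is a Tuesday; the first Saturday on or after it is 1975-01-11 (4 days later).
From 1975-01-11 to 1975-03-21: 20 + 28 + 21 = 69 days (rest of January, February, March).
69 ÷ 7 = 9 full weeks with remainder 6, so 9 more Saturdays after the first → 10.

10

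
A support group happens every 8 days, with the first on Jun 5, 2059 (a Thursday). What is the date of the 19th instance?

The 19th occurrence is 18 intervals after the first: 18 × 8 = 144 days after Jun 5, 2059.
Jun has 30 days — 25 days to the end of Jun leaves 119.
Jul has 31 days (88 left).
Aug has 31 days (57 left).
Sep has 30 days (27 left).
27 days into Oct → Oct 27, 2059.

Oct 27, 2059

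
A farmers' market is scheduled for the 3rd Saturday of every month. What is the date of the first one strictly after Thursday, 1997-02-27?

February 1997 starts on a Saturday; its first Saturday is the 1st, so the 3rd Saturday is the 15th — 1997-02-15.
That is not after 1997-02-27, so look at March 1997.
March 1997 starts on a Saturday; its first Saturday is the 1st, so the 3rd Saturday is the 15th — 1997-03-15.

1997-03-15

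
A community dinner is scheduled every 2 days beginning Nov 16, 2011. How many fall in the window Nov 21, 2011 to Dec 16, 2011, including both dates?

Occurrences land 2·i days after Nov 16, 2011 for i = 0, 1, 2, …
Nov 21, 2011 is 5 days after the start; 5 ÷ 2 = 2 remainder 1; since the remainder is 1, round up to i = 3. First occurrence in the window: #4 on Nov 22, 2011 (3×2 = 6 days in).
Dec 16, 2011 is 30 days after the start; 30 ÷ 2 = 15 remainder 0. Last occurrence in the window: #16 on Dec 16, 2011.
Occurrences #4 through #16: 13 in total.

13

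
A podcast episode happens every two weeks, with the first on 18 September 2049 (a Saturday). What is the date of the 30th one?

The 30th occurrence is 29 intervals after the first: 29 × 14 = 406 days after 18 September 2049.
September has 30 days — 12 days to the end of September leaves 394.
October has 31 days (363 left).
November has 30 days (333 left).
December has 31 days (302 left).
January has 31 days (271 left).
February has 28 days (243 left).
March has 31 days (212 left).
April has 30 days (182 left).
May has 31 days (151 left).
June has 30 days (121 left).
July has 31 days (90 left).
August has 31 days (59 left).
September has 30 days (29 left).
29 days into October → 29 October 2050.

29 October 2050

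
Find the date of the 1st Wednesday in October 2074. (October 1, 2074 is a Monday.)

October 2074 begins on a Monday, so the first Wednesday is October 3 (2 days later).

October 3, 2074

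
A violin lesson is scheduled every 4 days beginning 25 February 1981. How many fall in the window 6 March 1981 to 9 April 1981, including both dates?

8

Occurrences land 4·i days after 25 February 1981 for i = 0, 1, 2, …
6 March 1981 is 9 days after the start; 9 ÷ 4 = 2 remainder 1; since the remainder is 1, round up to i = 3. First occurrence in the window: #4 on 9 March 1981 (3×4 = 12 days in).
9 April 1981 is 43 days after the start; 43 ÷ 4 = 10 remainder 3. Last occurrence in the window: #11 on 6 April 1981.
Occurrences #4 through #11: 8 in total.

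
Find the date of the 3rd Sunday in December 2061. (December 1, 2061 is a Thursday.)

December 2061 begins on a Thursday, so the first Sunday is December 4 (3 days later).
The 3rd Sunday is 2 weeks later: 4 + 14 = 18.

18 December 2061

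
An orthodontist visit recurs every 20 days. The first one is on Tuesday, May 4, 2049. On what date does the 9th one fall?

The 9th occurrence is 8 intervals after the first: 8 × 20 = 160 days after May 4, 2049.
May has 31 days — 27 days to the end of May leaves 133.
June has 30 days (103 left).
July has 31 days (72 left).
August has 31 days (41 left).
September has 30 days (11 left).
11 days into October → October 11, 2049.

October 11, 2049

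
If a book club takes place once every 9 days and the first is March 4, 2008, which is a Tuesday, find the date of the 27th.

The 27th occurrence is 26 intervals after the first: 26 × 9 = 234 days after March 4, 2008.
March has 31 days — 27 days to the end of March leaves 207.
April has 30 days (177 left).
May has 31 days (146 left).
June has 30 days (116 left).
July has 31 days (85 left).
August has 31 days (54 left).
September has 30 days (24 left).
24 days into October → October 24, 2008.

October 24, 2008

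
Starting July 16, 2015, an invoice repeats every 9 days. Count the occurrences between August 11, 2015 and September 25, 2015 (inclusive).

Occurrences land 9·i days after July 16, 2015 for i = 0, 1, 2, …
August 11, 2015 is 26 days after the start; 26 ÷ 9 = 2 remainder 8; since the remainder is 8, round up to i = 3. First occurrence in the window: #4 on August 12, 2015 (3×9 = 27 days in).
September 25, 2015 is 71 days after the start; 71 ÷ 9 = 7 remainder 8. Last occurrence in the window: #8 on September 17, 2015.
Occurrences #4 through #8: 5 in total.

5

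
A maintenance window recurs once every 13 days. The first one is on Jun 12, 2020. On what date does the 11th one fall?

The 11th occurrence is 10 intervals after the first: 10 × 13 = 130 days after Jun 12, 2020.
Jun has 30 days — 18 days to the end of Jun leaves 112.
Jul has 31 days (81 left).
Aug has 31 days (50 left).
Sep has 30 days (20 left).
20 days into Oct → Oct 20, 2020.

Oct 20, 2020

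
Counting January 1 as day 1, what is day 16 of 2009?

16 into January → January 16.

16 January 2009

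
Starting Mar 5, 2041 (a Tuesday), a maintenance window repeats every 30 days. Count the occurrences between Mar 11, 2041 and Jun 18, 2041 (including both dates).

Occurrences land 30·i days after Mar 5, 2041 for i = 0, 1, 2, …
Mar 11, 2041 is 6 days after the start; 6 ÷ 30 = 0 remainder 6; since the remainder is 6, round up to i = 1. First occurrence in the window: #2 on Apr 4, 2041 (1×30 = 30 days in).
Jun 18, 2041 is 105 days after the start; 105 ÷ 30 = 3 remainder 15. Last occurrence in the window: #4 on Jun 3, 2041.
Occurrences #2 through #4: 3 in total.

3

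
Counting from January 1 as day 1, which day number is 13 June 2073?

164

Days in months before June: 31 + 28 + 31 + 30 + 31 = 151.
Plus 13 days into June → day 164.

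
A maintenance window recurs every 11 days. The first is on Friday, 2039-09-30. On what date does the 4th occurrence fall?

The 4th occurrence is 3 intervals after the first: 3 × 11 = 33 days after 2039-09-30.
September has 30 days — 0 days to the end of September leaves 33.
October has 31 days (2 left).
2 days into November → 2039-11-02.

2039-11-02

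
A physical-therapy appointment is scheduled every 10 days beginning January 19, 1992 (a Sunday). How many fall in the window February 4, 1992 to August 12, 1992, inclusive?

19

Occurrences land 10·i days after January 19, 1992 for i = 0, 1, 2, …
February 4, 1992 is 16 days after the start; 16 ÷ 10 = 1 remainder 6; since the remainder is 6, round up to i = 2. First occurrence in the window: #3 on February 8, 1992 (2×10 = 20 days in).
August 12, 1992 is 206 days after the start; 206 ÷ 10 = 20 remainder 6. Last occurrence in the window: #21 on August 6, 1992.
Occurrences #3 through #21: 19 in total.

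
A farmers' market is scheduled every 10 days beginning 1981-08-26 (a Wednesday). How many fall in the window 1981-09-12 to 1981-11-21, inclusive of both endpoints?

7

Occurrences land 10·i days after 1981-08-26 for i = 0, 1, 2, …
1981-09-12 is 17 days after the start; 17 ÷ 10 = 1 remainder 7; since the remainder is 7, round up to i = 2. First occurrence in the window: #3 on 1981-09-15 (2×10 = 20 days in).
1981-11-21 is 87 days after the start; 87 ÷ 10 = 8 remainder 7. Last occurrence in the window: #9 on 1981-11-14.
Occurrences #3 through #9: 7 in total.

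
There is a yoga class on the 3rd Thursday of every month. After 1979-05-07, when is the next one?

1979-05-17

May 1979 starts on a Tuesday; its first Thursday is the 3rd, so the 3rd Thursday is the 17th — 1979-05-17.
1979-05-17 is after 1979-05-07, so that is the next one.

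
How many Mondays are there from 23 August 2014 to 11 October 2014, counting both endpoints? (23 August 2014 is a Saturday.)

7

23 August 2014 is a Saturday; the first Monday on or after it is 25 August 2014 (2 days later).
From 25 August 2014 to 11 October 2014: 6 + 30 + 11 = 47 days (rest of August, September, October).
47 ÷ 7 = 6 full weeks with remainder 5, so 6 more Mondays after the first → 7.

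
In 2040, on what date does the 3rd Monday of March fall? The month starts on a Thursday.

March 19, 2040

March 2040 begins on a Thursday, so the first Monday is March 5 (4 days later).
The 3rd Monday is 2 weeks later: 5 + 14 = 19.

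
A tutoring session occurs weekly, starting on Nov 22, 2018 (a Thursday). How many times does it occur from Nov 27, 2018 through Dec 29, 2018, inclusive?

5

Occurrences land 7·i days after Nov 22, 2018 for i = 0, 1, 2, …
Nov 27, 2018 is 5 days after the start; 5 ÷ 7 = 0 remainder 5; since the remainder is 5, round up to i = 1. First occurrence in the window: #2 on Nov 29, 2018 (1×7 = 7 days in).
Dec 29, 2018 is 37 days after the start; 37 ÷ 7 = 5 remainder 2. Last occurrence in the window: #6 on Dec 27, 2018.
Occurrences #2 through #6: 5 in total.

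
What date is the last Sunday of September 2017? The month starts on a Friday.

September 2017 begins on a Friday, so the first Sunday is September 3 (2 days later).
September 2017 has 30 days. Adding weeks: 3, 10, 17, 24 — the last one ≤ 30 is the 24th.

24 September 2017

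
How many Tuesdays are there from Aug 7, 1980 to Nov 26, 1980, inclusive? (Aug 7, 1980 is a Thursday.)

16

Aug 7, 1980 is a Thursday; the first Tuesday on or after it is Aug 12, 1980 (5 days later).
From Aug 12, 1980 to Nov 26, 1980: 19 + 30 + 31 + 26 = 106 days (rest of Aug, Sep, Oct, Nov).
106 ÷ 7 = 15 full weeks with remainder 1, so 15 more Tuesdays after the first → 16.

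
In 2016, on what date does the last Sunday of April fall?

April 24, 2016

April 2016 begins on a Friday, so the first Sunday is April 3 (2 days later).
April 2016 has 30 days. Adding weeks: 3, 10, 17, 24 — the last one ≤ 30 is the 24th.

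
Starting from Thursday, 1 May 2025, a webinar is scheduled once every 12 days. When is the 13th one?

22 September 2025

The 13th occurrence is 12 intervals after the first: 12 × 12 = 144 days after 1 May 2025.
May has 31 days — 30 days to the end of May leaves 114.
June has 30 days (84 left).
July has 31 days (53 left).
August has 31 days (22 left).
22 days into September → 22 September 2025.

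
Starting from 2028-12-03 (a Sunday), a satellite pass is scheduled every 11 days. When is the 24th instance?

The 24th occurrence is 23 intervals after the first: 23 × 11 = 253 days after 2028-12-03.
December has 31 days — 28 days to the end of December leaves 225.
January has 31 days (194 left).
February has 28 days (166 left).
March has 31 days (135 left).
April has 30 days (105 left).
May has 31 days (74 left).
June has 30 days (44 left).
July has 31 days (13 left).
13 days into August → 2029-08-13.

2029-08-13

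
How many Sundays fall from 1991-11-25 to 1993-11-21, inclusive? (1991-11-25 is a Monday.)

104

1991-11-25 is a Monday; the first Sunday on or after it is 1991-12-01 (6 days later).
From 1991-12-01 to 1993-11-21: 30 + 366 + 325 = 721 days (rest of 1991, 1992, to 1993-11-21 in 1993).
721 ÷ 7 = 103 full weeks with remainder 0, so 103 more Sundays after the first → 104.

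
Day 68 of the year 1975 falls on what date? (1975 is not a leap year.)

9 March 1975

January has 31 days (68 − 31 = 37 remain).
February has 28 days (37 − 28 = 9 remain).
9 into March → March 9.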